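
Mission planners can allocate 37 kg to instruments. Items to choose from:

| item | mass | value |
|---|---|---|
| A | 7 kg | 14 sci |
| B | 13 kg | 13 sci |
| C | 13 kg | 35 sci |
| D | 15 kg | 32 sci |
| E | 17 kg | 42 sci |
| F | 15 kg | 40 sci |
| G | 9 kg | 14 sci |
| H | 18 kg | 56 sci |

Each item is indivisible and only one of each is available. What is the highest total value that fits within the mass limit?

98 sci

Check high-value combinations within 37 kg:
- E+H: mass 17+18=35, value 42+56=98
- F+H: mass 15+18=33, value 40+56=96
- C+H: mass 13+18=31, value 35+56=91
Best: 98 sci.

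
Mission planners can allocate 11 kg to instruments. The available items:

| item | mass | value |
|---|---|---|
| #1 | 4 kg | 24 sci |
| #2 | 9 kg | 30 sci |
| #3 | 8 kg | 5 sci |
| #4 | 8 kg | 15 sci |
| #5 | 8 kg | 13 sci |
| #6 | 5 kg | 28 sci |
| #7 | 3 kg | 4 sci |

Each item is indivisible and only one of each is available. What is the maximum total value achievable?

This is a 0/1 knapsack; check combinations near the capacity.
- #1+#6: mass 4+5=9, value 24+28=52
- #6+#7: mass 5+3=8, value 28+4=32
- #2: mass 9, value 30
Best: 52 sci.

52 sci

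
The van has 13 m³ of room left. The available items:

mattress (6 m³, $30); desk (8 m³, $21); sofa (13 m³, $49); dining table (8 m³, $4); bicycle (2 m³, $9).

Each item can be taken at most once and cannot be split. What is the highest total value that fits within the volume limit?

Check high-value combinations within 13 m³:
- sofa: volume 13, value 49
- mattress+bicycle: volume 6+2=8, value 30+9=39
- mattress: volume 6, value 30
- desk+bicycle: volume 8+2=10, value 21+9=30
- desk: volume 8, value 21
Best: $49.

$49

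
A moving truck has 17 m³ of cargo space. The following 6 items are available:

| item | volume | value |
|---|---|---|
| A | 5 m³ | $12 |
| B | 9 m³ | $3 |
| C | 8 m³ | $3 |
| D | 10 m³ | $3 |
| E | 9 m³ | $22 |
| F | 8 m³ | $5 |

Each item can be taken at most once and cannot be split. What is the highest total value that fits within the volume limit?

Check high-value combinations within 17 m³:
- A+E: volume 5+9=14, value 12+22=34
- E+F: volume 9+8=17, value 22+5=27
- C+E: volume 8+9=17, value 3+22=25
- E: volume 9, value 22
- A+F: volume 5+8=13, value 12+5=17
Best: $34.

$34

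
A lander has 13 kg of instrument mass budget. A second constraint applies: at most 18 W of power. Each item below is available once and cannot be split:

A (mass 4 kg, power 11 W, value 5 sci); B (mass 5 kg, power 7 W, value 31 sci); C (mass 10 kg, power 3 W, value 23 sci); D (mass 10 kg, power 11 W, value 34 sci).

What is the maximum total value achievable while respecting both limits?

36 sci

Feasible sets respecting both limits:
- A+B: mass 9, power 18, value 36
- D: mass 10, power 11, value 34
- B: mass 5, power 7, value 31
Best: 36 sci.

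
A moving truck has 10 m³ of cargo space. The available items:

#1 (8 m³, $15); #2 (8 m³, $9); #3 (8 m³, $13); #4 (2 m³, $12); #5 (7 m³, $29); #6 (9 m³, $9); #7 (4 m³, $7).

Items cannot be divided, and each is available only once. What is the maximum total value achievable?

$41

Check high-value combinations within 10 m³:
- #4+#5: volume 2+7=9, value 12+29=41
- #5: volume 7, value 29
- #1+#4: volume 8+2=10, value 15+12=27
- #3+#4: volume 8+2=10, value 13+12=25
- #2+#4: volume 8+2=10, value 9+12=21
Best: $41.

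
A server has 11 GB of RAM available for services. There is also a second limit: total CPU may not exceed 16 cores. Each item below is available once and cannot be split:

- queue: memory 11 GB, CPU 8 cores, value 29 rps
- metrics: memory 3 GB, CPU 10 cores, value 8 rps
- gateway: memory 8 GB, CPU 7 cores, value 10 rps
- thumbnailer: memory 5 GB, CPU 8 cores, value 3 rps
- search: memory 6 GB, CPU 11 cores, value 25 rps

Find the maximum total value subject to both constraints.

Feasible sets respecting both limits:
- queue: memory 11, CPU 8, value 29
- search: memory 6, CPU 11, value 25
- gateway: memory 8, CPU 7, value 10
Best: 29 rps.

29 rps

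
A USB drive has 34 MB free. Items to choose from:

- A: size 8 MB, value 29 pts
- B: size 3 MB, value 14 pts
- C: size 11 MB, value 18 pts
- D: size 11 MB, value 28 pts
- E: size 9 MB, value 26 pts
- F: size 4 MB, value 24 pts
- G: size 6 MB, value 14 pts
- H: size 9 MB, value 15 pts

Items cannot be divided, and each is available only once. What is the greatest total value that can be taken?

109 pts

This is a 0/1 knapsack; check combinations near the capacity.
- A+B+D+F+G: size 8+3+11+4+6=32, value 29+14+28+24+14=109
- A+B+E+F+H: size 8+3+9+4+9=33, value 29+14+26+24+15=108
- A+B+E+F+G: size 8+3+9+4+6=30, value 29+14+26+24+14=107
- A+D+E+F: size 8+11+9+4=32, value 29+28+26+24=107
- B+D+E+F+G: size 3+11+9+4+6=33, value 14+28+26+24+14=106
Best: 109 pts.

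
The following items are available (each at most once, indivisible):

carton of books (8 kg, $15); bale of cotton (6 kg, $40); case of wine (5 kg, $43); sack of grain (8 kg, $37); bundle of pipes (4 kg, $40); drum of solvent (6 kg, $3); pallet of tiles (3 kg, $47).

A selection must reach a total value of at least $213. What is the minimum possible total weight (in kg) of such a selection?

Subsets with value ≥ 213, sorted by total weight:
- carton of books+bale of cotton+case of wine+sack of grain+bundle of pipes+pallet of tiles: weight 34, value 222
- carton of books+bale of cotton+case of wine+sack of grain+bundle of pipes+drum of solvent+pallet of tiles: weight 40, value 225
Minimum weight: 34 kg.

34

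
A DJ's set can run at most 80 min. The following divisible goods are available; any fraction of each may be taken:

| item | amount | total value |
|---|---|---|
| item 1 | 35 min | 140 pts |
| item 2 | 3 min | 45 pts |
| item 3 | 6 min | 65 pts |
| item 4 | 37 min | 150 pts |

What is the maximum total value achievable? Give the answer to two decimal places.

396.00

Take in order of value per unit:
- item 2 (45/3 per unit): all 3 → value 45, running total 45.00
- item 3 (65/6 per unit): all 6 → value 65, running total 110.00
- item 4 (150/37 per unit): all 37 → value 150, running total 260.00
- item 1 (140/35 per unit): 34 of 35 → value 34×140/35 = 136.0000, running total 396.00
Total 396.00.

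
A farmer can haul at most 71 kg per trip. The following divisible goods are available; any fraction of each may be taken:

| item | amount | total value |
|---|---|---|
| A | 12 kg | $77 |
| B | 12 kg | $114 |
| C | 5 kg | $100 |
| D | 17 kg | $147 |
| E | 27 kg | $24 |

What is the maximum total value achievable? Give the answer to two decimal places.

460.22

Take in order of value per unit:
- C (100/5 per unit): all 5 → value 100, running total 100.00
- B (114/12 per unit): all 12 → value 114, running total 214.00
- D (147/17 per unit): all 17 → value 147, running total 361.00
- A (77/12 per unit): all 12 → value 77, running total 438.00
- E (24/27 per unit): 25 of 27 → value 25×24/27 = 22.2222, running total 460.22
Total 460.22.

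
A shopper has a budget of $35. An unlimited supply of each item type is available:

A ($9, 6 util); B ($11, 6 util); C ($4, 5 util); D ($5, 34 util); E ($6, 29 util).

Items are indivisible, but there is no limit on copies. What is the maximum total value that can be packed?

Best value-per-unit is D at 34/5, and filling with it alone uses cost 7×5=35. No mix of the others beats 7×34 = 238.

238 util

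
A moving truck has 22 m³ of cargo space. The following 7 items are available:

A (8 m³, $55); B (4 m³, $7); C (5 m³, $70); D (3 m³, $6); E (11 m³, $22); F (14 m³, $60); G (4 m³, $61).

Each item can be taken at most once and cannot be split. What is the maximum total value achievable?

$193

Check high-value combinations within 22 m³:
- A+B+C+G: volume 8+4+5+4=21, value 55+7+70+61=193
- A+C+D+G: volume 8+5+3+4=20, value 55+70+6+61=192
- A+C+G: volume 8+5+4=17, value 55+70+61=186
Best: $193.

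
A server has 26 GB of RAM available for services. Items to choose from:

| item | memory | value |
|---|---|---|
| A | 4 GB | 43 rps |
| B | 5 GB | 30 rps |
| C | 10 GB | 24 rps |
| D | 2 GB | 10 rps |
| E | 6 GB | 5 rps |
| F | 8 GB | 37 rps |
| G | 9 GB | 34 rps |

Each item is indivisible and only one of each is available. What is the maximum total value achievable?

144 rps

This is a 0/1 knapsack; check combinations near the capacity.
- A+B+F+G: memory 4+5+8+9=26, value 43+30+37+34=144
- A+B+D+E+F: memory 4+5+2+6+8=25, value 43+30+10+5+37=125
- A+D+F+G: memory 4+2+8+9=23, value 43+10+37+34=124
- A+B+D+E+G: memory 4+5+2+6+9=26, value 43+30+10+5+34=122
Best: 144 rps.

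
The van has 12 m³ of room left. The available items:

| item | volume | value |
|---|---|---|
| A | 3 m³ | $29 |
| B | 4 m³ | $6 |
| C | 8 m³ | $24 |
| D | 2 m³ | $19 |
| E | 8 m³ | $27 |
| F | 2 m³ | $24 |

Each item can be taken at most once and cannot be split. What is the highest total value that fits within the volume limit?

This is a 0/1 knapsack; check combinations near the capacity.
- A+B+D+F: volume 3+4+2+2=11, value 29+6+19+24=78
- A+D+F: volume 3+2+2=7, value 29+19+24=72
- D+E+F: volume 2+8+2=12, value 19+27+24=70
- C+D+F: volume 8+2+2=12, value 24+19+24=67
Best: $78.

$78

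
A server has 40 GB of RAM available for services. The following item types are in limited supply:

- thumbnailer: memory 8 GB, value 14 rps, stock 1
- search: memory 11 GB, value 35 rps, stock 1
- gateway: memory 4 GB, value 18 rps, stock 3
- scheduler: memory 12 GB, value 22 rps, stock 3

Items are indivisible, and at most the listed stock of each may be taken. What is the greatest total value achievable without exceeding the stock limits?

Best selections within memory 40 and stock limits:
- 1×search + 3×gateway + 1×scheduler: memory 35, value 111
- 1×thumbnailer + 1×search + 2×gateway + 1×scheduler: memory 39, value 107
Best: 111 rps.

111 rps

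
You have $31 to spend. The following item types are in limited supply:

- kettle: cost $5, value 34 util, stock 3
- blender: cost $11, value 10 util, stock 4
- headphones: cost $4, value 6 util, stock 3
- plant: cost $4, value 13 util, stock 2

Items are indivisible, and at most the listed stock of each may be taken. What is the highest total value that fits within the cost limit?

140 util

Best selections within cost 31 and stock limits:
- 3×kettle + 2×headphones + 2×plant: cost 31, value 140
- 3×kettle + 1×headphones + 2×plant: cost 27, value 134
- 3×kettle + 3×headphones + 1×plant: cost 31, value 133
- 3×kettle + 2×plant: cost 23, value 128
Best: 140 util.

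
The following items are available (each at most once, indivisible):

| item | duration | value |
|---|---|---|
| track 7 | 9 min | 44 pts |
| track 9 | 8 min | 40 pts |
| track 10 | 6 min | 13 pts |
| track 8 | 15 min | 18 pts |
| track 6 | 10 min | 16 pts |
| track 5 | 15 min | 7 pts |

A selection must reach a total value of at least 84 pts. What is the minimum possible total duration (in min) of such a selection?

Subsets with value ≥ 84, sorted by total duration:
- track 7+track 9: duration 17, value 84
- track 7+track 9+track 10: duration 23, value 97
Minimum duration: 17 min.

17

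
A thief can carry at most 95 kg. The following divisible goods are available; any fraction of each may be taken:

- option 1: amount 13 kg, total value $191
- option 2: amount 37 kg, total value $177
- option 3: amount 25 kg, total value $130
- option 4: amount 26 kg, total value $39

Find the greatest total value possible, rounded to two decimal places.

528.00

Take in order of value per unit:
- option 1 (191/13 per unit): all 13 → value 191, running total 191.00
- option 3 (130/25 per unit): all 25 → value 130, running total 321.00
- option 2 (177/37 per unit): all 37 → value 177, running total 498.00
- option 4 (39/26 per unit): 20 of 26 → value 20×39/26 = 30.0000, running total 528.00
Total 528.00.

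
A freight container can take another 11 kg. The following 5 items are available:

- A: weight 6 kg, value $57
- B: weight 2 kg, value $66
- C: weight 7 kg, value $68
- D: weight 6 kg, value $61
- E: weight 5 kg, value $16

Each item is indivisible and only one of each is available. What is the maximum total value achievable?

$134

Check high-value combinations within 11 kg:
- B+C: weight 2+7=9, value 66+68=134
- B+D: weight 2+6=8, value 66+61=127
- A+B: weight 6+2=8, value 57+66=123
- B+E: weight 2+5=7, value 66+16=82
- D+E: weight 6+5=11, value 61+16=77
Best: $134.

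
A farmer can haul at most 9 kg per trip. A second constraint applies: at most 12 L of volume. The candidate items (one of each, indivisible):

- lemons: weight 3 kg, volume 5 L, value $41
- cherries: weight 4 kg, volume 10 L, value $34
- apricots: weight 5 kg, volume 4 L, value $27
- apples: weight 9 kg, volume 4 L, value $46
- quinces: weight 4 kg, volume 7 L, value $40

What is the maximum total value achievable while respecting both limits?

$81

Feasible sets respecting both limits:
- lemons+quinces: weight 7, volume 12, value 81
- lemons+apricots: weight 8, volume 9, value 68
- apricots+quinces: weight 9, volume 11, value 67
Best: $81.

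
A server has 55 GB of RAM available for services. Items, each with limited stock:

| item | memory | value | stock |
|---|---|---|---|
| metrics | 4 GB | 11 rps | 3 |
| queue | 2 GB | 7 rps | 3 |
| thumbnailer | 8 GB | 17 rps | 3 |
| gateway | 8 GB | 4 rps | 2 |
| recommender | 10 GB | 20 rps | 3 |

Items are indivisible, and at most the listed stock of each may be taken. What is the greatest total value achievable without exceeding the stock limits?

Best selections within memory 55 and stock limits:
- 3×metrics + 3×queue + 2×thumbnailer + 2×recommender: memory 54, value 128
- 3×metrics + 3×queue + 3×thumbnailer + 1×recommender: memory 52, value 125
- 3×metrics + 2×queue + 1×thumbnailer + 3×recommender: memory 54, value 124
- 1×metrics + 3×queue + 3×thumbnailer + 2×recommender: memory 54, value 123
Best: 128 rps.

128 rps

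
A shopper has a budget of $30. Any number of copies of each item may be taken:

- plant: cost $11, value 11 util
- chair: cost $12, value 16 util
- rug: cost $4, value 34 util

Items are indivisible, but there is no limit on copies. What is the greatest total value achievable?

238 util

Best value-per-unit is rug at 34/4, and filling with it alone uses cost 7×4=28. No mix of the others beats 7×34 = 238.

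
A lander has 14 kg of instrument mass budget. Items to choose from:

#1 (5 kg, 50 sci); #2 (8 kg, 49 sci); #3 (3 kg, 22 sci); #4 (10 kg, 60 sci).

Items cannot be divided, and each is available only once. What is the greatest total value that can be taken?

Check high-value combinations within 14 kg:
- #1+#2: mass 5+8=13, value 50+49=99
- #3+#4: mass 3+10=13, value 22+60=82
- #1+#3: mass 5+3=8, value 50+22=72
- #2+#3: mass 8+3=11, value 49+22=71
- #4: mass 10, value 60
Best: 99 sci.

99 sci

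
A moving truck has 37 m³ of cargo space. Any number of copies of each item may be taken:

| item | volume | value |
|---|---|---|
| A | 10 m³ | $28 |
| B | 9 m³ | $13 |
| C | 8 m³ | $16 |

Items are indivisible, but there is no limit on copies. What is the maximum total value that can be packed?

Best value-per-unit is A at 28/10; filling with it alone gives 3×28 = 84.
Optimal mix: 2×A + 2×C → volume 36, value 88.

$88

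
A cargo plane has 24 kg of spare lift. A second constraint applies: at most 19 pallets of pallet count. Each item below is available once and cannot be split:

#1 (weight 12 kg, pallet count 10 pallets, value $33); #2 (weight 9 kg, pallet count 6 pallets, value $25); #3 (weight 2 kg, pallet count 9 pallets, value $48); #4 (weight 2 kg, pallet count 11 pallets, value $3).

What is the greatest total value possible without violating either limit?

$81

Feasible sets respecting both limits:
- #1+#3: weight 14, pallet count 19, value 81
- #2+#3: weight 11, pallet count 15, value 73
- #1+#2: weight 21, pallet count 16, value 58
Best: $81.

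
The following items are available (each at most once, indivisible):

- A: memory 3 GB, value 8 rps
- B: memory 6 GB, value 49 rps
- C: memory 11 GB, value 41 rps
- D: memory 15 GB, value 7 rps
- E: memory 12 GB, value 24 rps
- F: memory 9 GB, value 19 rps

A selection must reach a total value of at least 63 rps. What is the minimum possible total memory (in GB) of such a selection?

15

Subsets with value ≥ 63, sorted by total memory:
- B+F: memory 15, value 68
- B+C: memory 17, value 90
- A+B+F: memory 18, value 76
- B+E: memory 18, value 73
Minimum memory: 15 GB.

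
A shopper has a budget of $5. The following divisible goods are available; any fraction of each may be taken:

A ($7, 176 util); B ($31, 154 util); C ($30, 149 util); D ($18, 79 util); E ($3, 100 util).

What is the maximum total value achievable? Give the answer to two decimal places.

Take in order of value per unit:
- E (100/3 per unit): all 3 → value 100, running total 100.00
- A (176/7 per unit): 2 of 7 → value 2×176/7 = 50.2857, running total 150.29
Total 150.29.

150.29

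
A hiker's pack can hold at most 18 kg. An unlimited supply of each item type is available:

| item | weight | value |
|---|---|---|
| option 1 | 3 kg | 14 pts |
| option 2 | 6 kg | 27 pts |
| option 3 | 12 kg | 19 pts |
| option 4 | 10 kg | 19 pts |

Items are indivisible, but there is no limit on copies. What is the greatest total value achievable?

Best value-per-unit is option 1 at 14/3, and filling with it alone uses weight 6×3=18. No mix of the others beats 6×14 = 84.

84 pts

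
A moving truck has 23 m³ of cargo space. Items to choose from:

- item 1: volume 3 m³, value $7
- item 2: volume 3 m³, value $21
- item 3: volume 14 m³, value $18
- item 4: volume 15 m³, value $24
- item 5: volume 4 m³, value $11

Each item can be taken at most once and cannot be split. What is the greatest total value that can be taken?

$56

This is a 0/1 knapsack; check combinations near the capacity.
- item 2+item 4+item 5: volume 3+15+4=22, value 21+24+11=56
- item 1+item 2+item 4: volume 3+3+15=21, value 7+21+24=52
- item 2+item 3+item 5: volume 3+14+4=21, value 21+18+11=50
Best: $56.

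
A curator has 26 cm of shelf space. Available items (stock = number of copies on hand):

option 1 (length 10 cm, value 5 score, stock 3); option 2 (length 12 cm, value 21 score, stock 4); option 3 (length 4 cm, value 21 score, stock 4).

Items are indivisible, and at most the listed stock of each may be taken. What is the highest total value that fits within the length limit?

Best selections within length 26 and stock limits:
- 1×option 1 + 4×option 3: length 26, value 89
- 4×option 3: length 16, value 84
Best: 89 score.

89 score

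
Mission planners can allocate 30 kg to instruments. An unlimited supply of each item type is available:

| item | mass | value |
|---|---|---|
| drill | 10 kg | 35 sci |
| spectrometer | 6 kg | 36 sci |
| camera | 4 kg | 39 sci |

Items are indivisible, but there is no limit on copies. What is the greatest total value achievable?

Best value-per-unit is camera at 39/4, and filling with it alone uses mass 7×4=28. No mix of the others beats 7×39 = 273.

273 sci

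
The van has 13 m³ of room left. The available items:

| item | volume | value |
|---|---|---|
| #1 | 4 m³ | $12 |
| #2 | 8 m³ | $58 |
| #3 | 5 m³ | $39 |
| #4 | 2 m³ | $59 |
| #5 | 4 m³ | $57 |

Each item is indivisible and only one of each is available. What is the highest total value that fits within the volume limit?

$155

Check high-value combinations within 13 m³:
- #3+#4+#5: volume 5+2+4=11, value 39+59+57=155
- #1+#4+#5: volume 4+2+4=10, value 12+59+57=128
- #2+#4: volume 8+2=10, value 58+59=117
- #4+#5: volume 2+4=6, value 59+57=116
- #2+#5: volume 8+4=12, value 58+57=115
Best: $155.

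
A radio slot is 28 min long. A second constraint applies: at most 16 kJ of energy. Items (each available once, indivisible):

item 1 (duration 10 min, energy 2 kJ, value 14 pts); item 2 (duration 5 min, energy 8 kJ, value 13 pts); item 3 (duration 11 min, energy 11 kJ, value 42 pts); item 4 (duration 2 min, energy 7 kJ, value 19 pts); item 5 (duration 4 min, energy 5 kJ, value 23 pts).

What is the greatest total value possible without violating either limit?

65 pts

Feasible sets respecting both limits:
- item 3+item 5: duration 15, energy 16, value 65
- item 1+item 3: duration 21, energy 13, value 56
- item 1+item 4+item 5: duration 16, energy 14, value 56
Best: 65 pts.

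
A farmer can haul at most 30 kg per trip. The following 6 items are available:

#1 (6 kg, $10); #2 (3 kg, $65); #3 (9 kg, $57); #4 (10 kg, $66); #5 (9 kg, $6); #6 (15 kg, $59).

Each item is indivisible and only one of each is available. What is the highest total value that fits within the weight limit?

Check high-value combinations within 30 kg:
- #1+#2+#3+#4: weight 6+3+9+10=28, value 10+65+57+66=198
- #2+#4+#6: weight 3+10+15=28, value 65+66+59=190
- #2+#3+#4: weight 3+9+10=22, value 65+57+66=188
Best: $198.

$198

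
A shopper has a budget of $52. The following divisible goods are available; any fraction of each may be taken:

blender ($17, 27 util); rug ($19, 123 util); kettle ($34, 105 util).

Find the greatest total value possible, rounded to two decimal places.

Take in order of value per unit:
- rug (123/19 per unit): all 19 → value 123, running total 123.00
- kettle (105/34 per unit): 33 of 34 → value 33×105/34 = 101.9118, running total 224.91
Total 224.91.

224.91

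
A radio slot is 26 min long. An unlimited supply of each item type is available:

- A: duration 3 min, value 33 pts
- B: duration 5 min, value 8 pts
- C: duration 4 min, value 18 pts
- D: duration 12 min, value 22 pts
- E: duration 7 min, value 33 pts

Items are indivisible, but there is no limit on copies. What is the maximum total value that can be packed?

264 pts

Best value-per-unit is A at 33/3, and filling with it alone uses duration 8×3=24. No mix of the others beats 8×33 = 264.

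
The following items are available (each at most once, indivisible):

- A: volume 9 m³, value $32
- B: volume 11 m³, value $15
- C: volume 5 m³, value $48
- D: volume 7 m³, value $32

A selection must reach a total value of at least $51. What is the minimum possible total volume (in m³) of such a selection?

12

Subsets with value ≥ 51, sorted by total volume:
- C+D: volume 12, value 80
- A+C: volume 14, value 80
Minimum volume: 12 m³.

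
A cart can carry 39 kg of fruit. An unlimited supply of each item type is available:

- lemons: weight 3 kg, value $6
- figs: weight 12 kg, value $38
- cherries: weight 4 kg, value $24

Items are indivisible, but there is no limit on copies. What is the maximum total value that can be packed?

$222

Best value-per-unit is cherries at 24/4; filling with it alone gives 9×24 = 216.
Optimal mix: 1×lemons + 9×cherries → weight 39, value 222.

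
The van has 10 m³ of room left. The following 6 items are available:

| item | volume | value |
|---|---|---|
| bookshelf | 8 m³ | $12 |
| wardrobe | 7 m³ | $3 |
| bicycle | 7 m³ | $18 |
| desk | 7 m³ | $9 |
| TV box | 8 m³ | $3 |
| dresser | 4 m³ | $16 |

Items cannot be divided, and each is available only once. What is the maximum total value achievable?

$18

Check high-value combinations within 10 m³:
- bicycle: volume 7, value 18
- dresser: volume 4, value 16
- bookshelf: volume 8, value 12
- desk: volume 7, value 9
Best: $18.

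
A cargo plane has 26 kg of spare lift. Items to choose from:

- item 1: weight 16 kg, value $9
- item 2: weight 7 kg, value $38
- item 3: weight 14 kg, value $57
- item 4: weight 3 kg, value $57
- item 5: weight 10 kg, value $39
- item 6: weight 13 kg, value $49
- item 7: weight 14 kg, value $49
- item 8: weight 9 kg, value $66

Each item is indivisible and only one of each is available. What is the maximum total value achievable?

$180

This is a 0/1 knapsack; check combinations near the capacity.
- item 3+item 4+item 8: weight 14+3+9=26, value 57+57+66=180
- item 4+item 6+item 8: weight 3+13+9=25, value 57+49+66=172
- item 4+item 7+item 8: weight 3+14+9=26, value 57+49+66=172
- item 4+item 5+item 8: weight 3+10+9=22, value 57+39+66=162
Best: $180.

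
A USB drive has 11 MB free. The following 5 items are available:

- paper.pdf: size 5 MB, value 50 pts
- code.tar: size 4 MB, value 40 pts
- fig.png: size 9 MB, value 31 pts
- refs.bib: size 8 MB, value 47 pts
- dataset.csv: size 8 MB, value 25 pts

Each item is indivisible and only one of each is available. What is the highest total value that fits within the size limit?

Check high-value combinations within 11 MB:
- paper.pdf+code.tar: size 5+4=9, value 50+40=90
- paper.pdf: size 5, value 50
- refs.bib: size 8, value 47
- code.tar: size 4, value 40
- fig.png: size 9, value 31
Best: 90 pts.

90 pts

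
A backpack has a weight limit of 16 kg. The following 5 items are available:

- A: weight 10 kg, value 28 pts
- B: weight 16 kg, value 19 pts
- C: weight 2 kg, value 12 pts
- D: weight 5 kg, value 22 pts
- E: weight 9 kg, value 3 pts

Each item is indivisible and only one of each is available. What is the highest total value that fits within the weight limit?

Check high-value combinations within 16 kg:
- A+D: weight 10+5=15, value 28+22=50
- A+C: weight 10+2=12, value 28+12=40
- C+D+E: weight 2+5+9=16, value 12+22+3=37
Best: 50 pts.

50 pts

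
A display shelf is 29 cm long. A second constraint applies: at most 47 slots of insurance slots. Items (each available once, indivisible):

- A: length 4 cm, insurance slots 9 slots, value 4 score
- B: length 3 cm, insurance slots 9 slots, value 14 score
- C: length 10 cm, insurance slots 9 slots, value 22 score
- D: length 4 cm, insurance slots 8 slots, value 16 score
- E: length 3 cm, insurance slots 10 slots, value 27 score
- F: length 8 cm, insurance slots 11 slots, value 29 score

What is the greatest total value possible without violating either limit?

108 score

Feasible sets respecting both limits:
- B+C+D+E+F: length 28, insurance slots 47, value 108
- A+C+D+E+F: length 29, insurance slots 47, value 98
- C+D+E+F: length 25, insurance slots 38, value 94
Best: 108 score.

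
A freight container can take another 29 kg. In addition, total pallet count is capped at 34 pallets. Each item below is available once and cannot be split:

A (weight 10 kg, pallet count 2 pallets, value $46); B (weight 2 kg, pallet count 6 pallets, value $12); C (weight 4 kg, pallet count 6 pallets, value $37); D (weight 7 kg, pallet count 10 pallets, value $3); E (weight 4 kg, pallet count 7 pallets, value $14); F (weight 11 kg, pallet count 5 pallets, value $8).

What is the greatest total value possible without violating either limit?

Feasible sets respecting both limits:
- A+B+C+D+E: weight 27, pallet count 31, value 112
- A+B+C+E: weight 20, pallet count 21, value 109
- A+C+E+F: weight 29, pallet count 20, value 105
Best: $112.

$112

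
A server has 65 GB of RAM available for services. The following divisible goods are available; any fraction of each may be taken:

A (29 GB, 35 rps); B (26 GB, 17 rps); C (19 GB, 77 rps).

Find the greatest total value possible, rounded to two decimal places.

Take in order of value per unit:
- C (77/19 per unit): all 19 → value 77, running total 77.00
- A (35/29 per unit): all 29 → value 35, running total 112.00
- B (17/26 per unit): 17 of 26 → value 17×17/26 = 11.1154, running total 123.12
Total 123.12.

123.12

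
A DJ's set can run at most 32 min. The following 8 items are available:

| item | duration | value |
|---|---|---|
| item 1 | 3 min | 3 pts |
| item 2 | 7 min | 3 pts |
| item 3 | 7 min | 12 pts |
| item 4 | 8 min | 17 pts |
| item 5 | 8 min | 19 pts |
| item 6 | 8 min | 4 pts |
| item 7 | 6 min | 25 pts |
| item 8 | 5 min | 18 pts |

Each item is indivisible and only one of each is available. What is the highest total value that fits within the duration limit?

82 pts

This is a 0/1 knapsack; check combinations near the capacity.
- item 1+item 4+item 5+item 7+item 8: duration 3+8+8+6+5=30, value 3+17+19+25+18=82
- item 4+item 5+item 7+item 8: duration 8+8+6+5=27, value 17+19+25+18=79
- item 1+item 3+item 5+item 7+item 8: duration 3+7+8+6+5=29, value 3+12+19+25+18=77
- item 1+item 3+item 4+item 5+item 7: duration 3+7+8+8+6=32, value 3+12+17+19+25=76
- item 1+item 3+item 4+item 7+item 8: duration 3+7+8+6+5=29, value 3+12+17+25+18=75
Best: 82 pts.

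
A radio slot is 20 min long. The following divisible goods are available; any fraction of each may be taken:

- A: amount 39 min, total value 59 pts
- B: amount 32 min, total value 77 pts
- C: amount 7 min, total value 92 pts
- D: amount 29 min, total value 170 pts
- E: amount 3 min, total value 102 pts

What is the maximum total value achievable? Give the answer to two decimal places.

252.62

Take in order of value per unit:
- E (102/3 per unit): all 3 → value 102, running total 102.00
- C (92/7 per unit): all 7 → value 92, running total 194.00
- D (170/29 per unit): 10 of 29 → value 10×170/29 = 58.6207, running total 252.62
Total 252.62.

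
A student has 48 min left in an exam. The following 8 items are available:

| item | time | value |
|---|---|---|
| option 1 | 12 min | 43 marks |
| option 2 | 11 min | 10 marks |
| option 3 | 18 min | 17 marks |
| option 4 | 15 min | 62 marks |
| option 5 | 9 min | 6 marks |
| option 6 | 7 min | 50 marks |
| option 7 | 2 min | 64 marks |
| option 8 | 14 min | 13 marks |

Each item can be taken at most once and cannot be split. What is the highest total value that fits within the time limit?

Check high-value combinations within 48 min:
- option 1+option 2+option 4+option 6+option 7: time 12+11+15+7+2=47, value 43+10+62+50+64=229
- option 1+option 4+option 5+option 6+option 7: time 12+15+9+7+2=45, value 43+62+6+50+64=225
- option 1+option 4+option 6+option 7: time 12+15+7+2=36, value 43+62+50+64=219
- option 4+option 5+option 6+option 7+option 8: time 15+9+7+2+14=47, value 62+6+50+64+13=195
- option 3+option 4+option 6+option 7: time 18+15+7+2=42, value 17+62+50+64=193
Best: 229 marks.

229 marks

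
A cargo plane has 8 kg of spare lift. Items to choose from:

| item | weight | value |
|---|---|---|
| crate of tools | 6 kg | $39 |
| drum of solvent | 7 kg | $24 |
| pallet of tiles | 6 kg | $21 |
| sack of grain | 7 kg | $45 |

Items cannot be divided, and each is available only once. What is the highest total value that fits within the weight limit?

$45

This is a 0/1 knapsack; check combinations near the capacity.
- sack of grain: weight 7, value 45
- crate of tools: weight 6, value 39
- drum of solvent: weight 7, value 24
Best: $45.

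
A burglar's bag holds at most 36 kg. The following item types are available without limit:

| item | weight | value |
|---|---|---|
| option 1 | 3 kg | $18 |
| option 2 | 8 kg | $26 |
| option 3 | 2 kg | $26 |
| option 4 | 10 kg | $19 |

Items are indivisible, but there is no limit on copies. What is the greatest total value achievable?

$468

Best value-per-unit is option 3 at 26/2, and filling with it alone uses weight 18×2=36. No mix of the others beats 18×26 = 468.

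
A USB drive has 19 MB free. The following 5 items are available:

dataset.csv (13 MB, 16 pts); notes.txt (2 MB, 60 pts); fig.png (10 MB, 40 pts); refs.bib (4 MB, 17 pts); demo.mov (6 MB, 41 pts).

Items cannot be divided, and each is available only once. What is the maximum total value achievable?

Check high-value combinations within 19 MB:
- notes.txt+fig.png+demo.mov: size 2+10+6=18, value 60+40+41=141
- notes.txt+refs.bib+demo.mov: size 2+4+6=12, value 60+17+41=118
- notes.txt+fig.png+refs.bib: size 2+10+4=16, value 60+40+17=117
- notes.txt+demo.mov: size 2+6=8, value 60+41=101
- notes.txt+fig.png: size 2+10=12, value 60+40=100
Best: 141 pts.

141 pts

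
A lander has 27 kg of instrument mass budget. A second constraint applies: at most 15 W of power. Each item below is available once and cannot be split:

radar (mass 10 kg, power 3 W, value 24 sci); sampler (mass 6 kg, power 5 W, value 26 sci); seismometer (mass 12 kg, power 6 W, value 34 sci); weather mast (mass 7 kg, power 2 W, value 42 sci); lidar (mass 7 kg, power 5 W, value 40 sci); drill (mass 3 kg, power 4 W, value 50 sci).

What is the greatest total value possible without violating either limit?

156 sci

Feasible sets respecting both limits:
- radar+weather mast+lidar+drill: mass 27, power 14, value 156
- radar+sampler+weather mast+drill: mass 26, power 14, value 142
- weather mast+lidar+drill: mass 17, power 11, value 132
Best: 156 sci.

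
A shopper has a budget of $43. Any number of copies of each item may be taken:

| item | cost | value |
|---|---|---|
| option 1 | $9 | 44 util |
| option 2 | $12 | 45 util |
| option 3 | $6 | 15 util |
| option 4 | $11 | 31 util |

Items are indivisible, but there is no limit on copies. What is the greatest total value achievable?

191 util

Best value-per-unit is option 1 at 44/9; filling with it alone gives 4×44 = 176.
Optimal mix: 4×option 1 + 1×option 3 → cost 42, value 191.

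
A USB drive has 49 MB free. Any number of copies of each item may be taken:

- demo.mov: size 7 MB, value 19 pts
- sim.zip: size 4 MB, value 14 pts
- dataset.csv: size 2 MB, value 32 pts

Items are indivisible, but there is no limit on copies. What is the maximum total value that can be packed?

Best value-per-unit is dataset.csv at 32/2, and filling with it alone uses size 24×2=48. No mix of the others beats 24×32 = 768.

768 pts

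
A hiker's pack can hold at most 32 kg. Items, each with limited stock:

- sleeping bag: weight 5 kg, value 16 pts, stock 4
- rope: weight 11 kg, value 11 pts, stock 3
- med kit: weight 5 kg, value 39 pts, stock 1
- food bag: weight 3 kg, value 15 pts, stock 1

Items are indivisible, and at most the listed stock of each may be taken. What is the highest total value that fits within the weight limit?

Best selections within weight 32 and stock limits:
- 4×sleeping bag + 1×med kit + 1×food bag: weight 28, value 118
- 4×sleeping bag + 1×med kit: weight 25, value 103
Best: 118 pts.

118 pts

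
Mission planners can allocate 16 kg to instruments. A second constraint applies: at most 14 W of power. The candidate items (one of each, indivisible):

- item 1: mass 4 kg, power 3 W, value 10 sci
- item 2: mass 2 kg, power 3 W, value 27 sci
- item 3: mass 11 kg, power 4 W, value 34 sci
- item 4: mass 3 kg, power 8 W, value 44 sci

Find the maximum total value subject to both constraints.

81 sci

Feasible sets respecting both limits:
- item 1+item 2+item 4: mass 9, power 14, value 81
- item 3+item 4: mass 14, power 12, value 78
- item 2+item 4: mass 5, power 11, value 71
- item 2+item 3: mass 13, power 7, value 61
Best: 81 sci.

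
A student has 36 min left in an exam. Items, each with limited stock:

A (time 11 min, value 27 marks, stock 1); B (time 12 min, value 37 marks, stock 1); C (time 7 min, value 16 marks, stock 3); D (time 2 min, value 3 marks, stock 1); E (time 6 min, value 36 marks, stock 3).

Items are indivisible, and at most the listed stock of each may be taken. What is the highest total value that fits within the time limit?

151 marks

Best selections within time 36 and stock limits:
- 1×A + 1×C + 3×E: time 36, value 151
- 1×B + 1×D + 3×E: time 32, value 148
Best: 151 marks.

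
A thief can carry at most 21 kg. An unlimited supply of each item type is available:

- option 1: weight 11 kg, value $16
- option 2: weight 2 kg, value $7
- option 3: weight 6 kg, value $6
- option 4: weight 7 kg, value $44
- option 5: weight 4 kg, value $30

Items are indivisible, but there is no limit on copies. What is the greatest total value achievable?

$150

Best value-per-unit is option 5 at 30/4, and filling with it alone uses weight 5×4=20. No mix of the others beats 5×30 = 150.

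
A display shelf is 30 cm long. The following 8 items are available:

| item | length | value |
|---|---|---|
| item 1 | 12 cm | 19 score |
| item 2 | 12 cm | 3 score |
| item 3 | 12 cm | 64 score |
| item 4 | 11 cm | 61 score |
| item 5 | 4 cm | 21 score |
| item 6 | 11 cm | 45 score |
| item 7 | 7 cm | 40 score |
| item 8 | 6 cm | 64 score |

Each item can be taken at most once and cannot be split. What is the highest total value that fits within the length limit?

189 score

Check high-value combinations within 30 cm:
- item 3+item 4+item 8: length 12+11+6=29, value 64+61+64=189
- item 3+item 5+item 7+item 8: length 12+4+7+6=29, value 64+21+40+64=189
- item 4+item 5+item 7+item 8: length 11+4+7+6=28, value 61+21+40+64=186
- item 3+item 6+item 8: length 12+11+6=29, value 64+45+64=173
Best: 189 score.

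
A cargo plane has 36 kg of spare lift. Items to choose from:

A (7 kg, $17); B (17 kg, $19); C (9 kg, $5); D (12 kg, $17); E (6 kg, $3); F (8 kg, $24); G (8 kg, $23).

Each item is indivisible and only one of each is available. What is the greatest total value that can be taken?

$81

Check high-value combinations within 36 kg:
- A+D+F+G: weight 7+12+8+8=35, value 17+17+24+23=81
- A+C+F+G: weight 7+9+8+8=32, value 17+5+24+23=69
- A+E+F+G: weight 7+6+8+8=29, value 17+3+24+23=67
- D+E+F+G: weight 12+6+8+8=34, value 17+3+24+23=67
Best: $81.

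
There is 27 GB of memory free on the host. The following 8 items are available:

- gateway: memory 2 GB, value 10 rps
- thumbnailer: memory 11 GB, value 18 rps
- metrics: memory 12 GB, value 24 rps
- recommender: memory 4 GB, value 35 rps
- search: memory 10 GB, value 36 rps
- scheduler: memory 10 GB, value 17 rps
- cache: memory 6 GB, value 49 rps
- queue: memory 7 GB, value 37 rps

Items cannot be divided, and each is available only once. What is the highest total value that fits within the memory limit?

157 rps

This is a 0/1 knapsack; check combinations near the capacity.
- recommender+search+cache+queue: memory 4+10+6+7=27, value 35+36+49+37=157
- recommender+scheduler+cache+queue: memory 4+10+6+7=27, value 35+17+49+37=138
- gateway+search+cache+queue: memory 2+10+6+7=25, value 10+36+49+37=132
Best: 157 rps.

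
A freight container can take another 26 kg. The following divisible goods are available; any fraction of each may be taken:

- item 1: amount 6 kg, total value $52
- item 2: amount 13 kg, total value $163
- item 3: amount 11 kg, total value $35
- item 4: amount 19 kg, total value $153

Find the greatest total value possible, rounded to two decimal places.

Take in order of value per unit:
- item 2 (163/13 per unit): all 13 → value 163, running total 163.00
- item 1 (52/6 per unit): all 6 → value 52, running total 215.00
- item 4 (153/19 per unit): 7 of 19 → value 7×153/19 = 56.3684, running total 271.37
Total 271.37.

271.37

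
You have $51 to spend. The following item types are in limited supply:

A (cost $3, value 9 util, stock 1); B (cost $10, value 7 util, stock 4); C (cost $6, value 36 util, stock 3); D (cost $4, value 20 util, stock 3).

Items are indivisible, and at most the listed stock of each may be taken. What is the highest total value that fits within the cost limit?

184 util

Best selections within cost 51 and stock limits:
- 1×A + 1×B + 3×C + 3×D: cost 43, value 184
- 2×B + 3×C + 3×D: cost 50, value 182
Best: 184 util.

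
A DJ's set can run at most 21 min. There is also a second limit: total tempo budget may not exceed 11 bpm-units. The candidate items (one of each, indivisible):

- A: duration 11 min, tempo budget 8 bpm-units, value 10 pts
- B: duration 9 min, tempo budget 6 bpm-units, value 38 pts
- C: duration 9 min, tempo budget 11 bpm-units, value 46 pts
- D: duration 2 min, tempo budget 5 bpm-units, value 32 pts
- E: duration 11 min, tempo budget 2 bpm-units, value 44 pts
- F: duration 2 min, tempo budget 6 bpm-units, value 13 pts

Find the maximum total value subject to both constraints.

Feasible sets respecting both limits:
- B+E: duration 20, tempo budget 8, value 82
- D+E: duration 13, tempo budget 7, value 76
- B+D: duration 11, tempo budget 11, value 70
Best: 82 pts.

82 pts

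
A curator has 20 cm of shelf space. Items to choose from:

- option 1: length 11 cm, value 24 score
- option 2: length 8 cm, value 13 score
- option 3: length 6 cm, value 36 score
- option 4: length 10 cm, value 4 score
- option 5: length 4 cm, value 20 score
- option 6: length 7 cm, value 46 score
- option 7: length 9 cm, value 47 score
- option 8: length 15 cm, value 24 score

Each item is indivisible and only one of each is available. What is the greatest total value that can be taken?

113 score

This is a 0/1 knapsack; check combinations near the capacity.
- option 5+option 6+option 7: length 4+7+9=20, value 20+46+47=113
- option 3+option 5+option 7: length 6+4+9=19, value 36+20+47=103
- option 3+option 5+option 6: length 6+4+7=17, value 36+20+46=102
- option 6+option 7: length 7+9=16, value 46+47=93
- option 3+option 7: length 6+9=15, value 36+47=83
Best: 113 score.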